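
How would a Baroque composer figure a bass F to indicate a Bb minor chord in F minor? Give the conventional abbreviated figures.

F is the fifth of Bb minor, so the chord is in second inversion.
A triad in second inversion is figured 6/4, conventionally abbreviated 6/4.

6/4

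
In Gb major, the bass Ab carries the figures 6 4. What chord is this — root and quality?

The figures 6 4 indicate a triad in second inversion.
In second inversion the root lies a fourth above the bass: a fourth above Ab in Gb major is Db.
The chord tones are Ab, Db, F, giving Db major.

Db major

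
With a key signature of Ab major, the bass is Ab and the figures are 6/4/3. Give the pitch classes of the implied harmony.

A third above Ab in this key is C.
A fourth above Ab in this key is Db.
A sixth above Ab in this key is F.
Together with the bass Ab, this spells Db major seventh in second inversion.

Ab, C, Db, F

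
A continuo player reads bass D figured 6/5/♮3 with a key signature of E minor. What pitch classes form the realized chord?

D, F, A, B

A third above D in this key is F#, made natural (F) by the ♮ figure.
A fifth above D in this key is A.
A sixth above D in this key is B.
Together with the bass D, this spells B half-diminished seventh in first inversion.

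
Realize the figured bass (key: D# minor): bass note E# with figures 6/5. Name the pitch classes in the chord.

E#, G#, B, C#

The written figures 6/5 are shorthand for 6/5/3: the 3 is implied.
A third above E# in this key is G#.
A fifth above E# in this key is B.
A sixth above E# in this key is C#.
Together with the bass E#, this spells C# dominant seventh in first inversion.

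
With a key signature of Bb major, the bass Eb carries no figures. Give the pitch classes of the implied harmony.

An unfigured bass implies 5/3.
A third above Eb in this key is G.
A fifth above Eb in this key is Bb.
Together with the bass Eb, this spells Eb major in root position.

Eb, G, Bb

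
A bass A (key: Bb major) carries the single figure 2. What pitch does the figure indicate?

Bb

Counting 1 letter step above A lands on B; in Bb major, that letter is Bb.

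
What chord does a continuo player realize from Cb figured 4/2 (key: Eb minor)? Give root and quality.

Db dominant seventh

The figures 4/2 indicate a seventh chord in third inversion.
In third inversion the root lies a second above the bass: a second above Cb in Eb minor is Db.
The chord tones are Cb, Db, F, Ab, giving Db dominant seventh.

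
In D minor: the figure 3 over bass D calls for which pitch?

Counting 2 letter steps above D lands on F; in D minor, that letter is F.

F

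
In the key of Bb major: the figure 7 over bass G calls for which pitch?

F

Counting 6 letter steps above G lands on F; in Bb major, that letter is F.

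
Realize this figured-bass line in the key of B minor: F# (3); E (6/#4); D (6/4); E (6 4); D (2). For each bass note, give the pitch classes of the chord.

F#, A, C# | E, A#, C# | D, G, B | E, A, C# | D, E, G, B

F# (5/3): F#, A, C#.
E (6/#4): E, A#, C#.
D (6/4): D, G, B.
E (6/4): E, A, C#.
D (6/4/2): D, E, G, B.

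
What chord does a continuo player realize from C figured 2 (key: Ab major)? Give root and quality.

The figures 2 indicate a seventh chord in third inversion.
In third inversion the root lies a second above the bass: a second above C in Ab major is Db.
The chord tones are C, Db, F, Ab, giving Db major seventh.

Db major seventh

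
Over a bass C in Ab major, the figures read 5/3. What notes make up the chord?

C, Eb, G

A third above C in this key is Eb.
A fifth above C in this key is G.
Together with the bass C, this spells C minor in root position.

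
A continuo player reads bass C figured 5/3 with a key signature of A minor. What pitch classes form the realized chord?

C, E, G

A third above C in this key is E.
A fifth above C in this key is G.
Together with the bass C, this spells C major in root position.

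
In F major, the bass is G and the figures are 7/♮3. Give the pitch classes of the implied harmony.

G, B, D, F

The written figures 7/♮3 are shorthand for 7/5/3: the 5 is implied.
A third above G in this key is Bb, made natural (B) by the ♮ figure.
A fifth above G in this key is D.
A seventh above G in this key is F.
Together with the bass G, this spells G dominant seventh in root position.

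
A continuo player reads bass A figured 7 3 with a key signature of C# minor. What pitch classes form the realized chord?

A, C#, E, G#

The written figures 7 3 are shorthand for 7/5/3: the 5 is implied.
A third above A in this key is C#.
A fifth above A in this key is E.
A seventh above A in this key is G#.
Together with the bass A, this spells A major seventh in root position.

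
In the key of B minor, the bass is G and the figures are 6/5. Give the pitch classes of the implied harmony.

G, B, D, E

The written figures 6/5 are shorthand for 6/5/3: the 3 is implied.
A third above G in this key is B.
A fifth above G in this key is D.
A sixth above G in this key is E.
Together with the bass G, this spells E minor seventh in first inversion.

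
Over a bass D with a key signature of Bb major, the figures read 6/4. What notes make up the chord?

A fourth above D in this key is G.
A sixth above D in this key is Bb.
Together with the bass D, this spells G minor in second inversion.

D, G, Bb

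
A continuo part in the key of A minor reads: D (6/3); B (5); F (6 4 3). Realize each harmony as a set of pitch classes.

D, F, B | B, D, F | F, A, B, D

D (6/3): D, F, B.
B (5/3): B, D, F.
F (6/4/3): F, A, B, D.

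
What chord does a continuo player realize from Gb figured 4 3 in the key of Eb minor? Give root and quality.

Cb major seventh

The figures 4 3 indicate a seventh chord in second inversion.
In second inversion the root lies a fourth above the bass: a fourth above Gb in Eb minor is Cb.
The chord tones are Gb, Bb, Cb, Eb, giving Cb major seventh.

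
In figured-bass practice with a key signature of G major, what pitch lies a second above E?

Counting 1 letter step above E lands on F; in G major, that letter is F#.

F#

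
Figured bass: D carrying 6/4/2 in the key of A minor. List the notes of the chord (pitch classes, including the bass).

D, E, G, B

A second above D in this key is E.
A fourth above D in this key is G.
A sixth above D in this key is B.
Together with the bass D, this spells E minor seventh in third inversion.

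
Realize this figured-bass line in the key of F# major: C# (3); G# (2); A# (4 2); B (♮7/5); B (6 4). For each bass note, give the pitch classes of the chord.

C# (5/3): C#, E#, G#.
G# (6/4/2): G#, A#, C#, E#.
A# (6/4/2): A#, B, D#, F#.
B (♮7/5/3): B, D#, F#, A.
B (6/4): B, E#, G#.

C#, E#, G# | G#, A#, C#, E# | A#, B, D#, F# | B, D#, F#, A | B, E#, G#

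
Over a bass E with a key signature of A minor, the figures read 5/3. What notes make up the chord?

E, G, B

A third above E in this key is G.
A fifth above E in this key is B.
Together with the bass E, this spells E minor in root position.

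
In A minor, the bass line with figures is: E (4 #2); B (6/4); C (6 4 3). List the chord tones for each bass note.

E, F#, A, C | B, E, G | C, E, F, A

E (6/4/#2): E, F#, A, C.
B (6/4): B, E, G.
C (6/4/3): C, E, F, A.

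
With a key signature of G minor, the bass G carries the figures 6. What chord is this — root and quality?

The figures 6 indicate a triad in first inversion.
In first inversion the root lies a sixth above the bass: a sixth above G in G minor is Eb.
The chord tones are G, Bb, Eb, giving Eb major.

Eb major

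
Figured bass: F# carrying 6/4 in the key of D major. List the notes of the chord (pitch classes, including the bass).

A fourth above F# in this key is B.
A sixth above F# in this key is D.
Together with the bass F#, this spells B minor in second inversion.

F#, B, D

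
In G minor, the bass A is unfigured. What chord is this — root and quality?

A diminished

An unfigured bass indicates a triad in root position.
In root position the bass is the root, so the root is A.
The chord tones are A, C, Eb, giving A diminished.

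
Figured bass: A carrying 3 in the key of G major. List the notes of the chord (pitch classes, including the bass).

The written figures 3 are shorthand for 5/3: the 5 is implied.
A third above A in this key is C.
A fifth above A in this key is E.
Together with the bass A, this spells A minor in root position.

A, C, E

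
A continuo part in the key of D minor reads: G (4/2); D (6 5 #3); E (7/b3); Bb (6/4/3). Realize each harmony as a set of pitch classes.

G, A, C, E | D, F#, A, Bb | E, Gb, Bb, D | Bb, D, E, G

G (6/4/2): G, A, C, E.
D (6/5/#3): D, F#, A, Bb.
E (7/5/b3): E, Gb, Bb, D.
Bb (6/4/3): Bb, D, E, G.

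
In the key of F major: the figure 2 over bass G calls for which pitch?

Counting 1 letter step above G lands on A; in F major, that letter is A.

A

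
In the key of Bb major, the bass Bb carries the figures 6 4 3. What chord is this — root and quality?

Eb major seventh

The figures 6 4 3 indicate a seventh chord in second inversion.
In second inversion the root lies a fourth above the bass: a fourth above Bb in Bb major is Eb.
The chord tones are Bb, D, Eb, G, giving Eb major seventh.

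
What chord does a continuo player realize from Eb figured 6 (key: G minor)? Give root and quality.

C minor

The figures 6 indicate a triad in first inversion.
In first inversion the root lies a sixth above the bass: a sixth above Eb in G minor is C.
The chord tones are Eb, G, C, giving C minor.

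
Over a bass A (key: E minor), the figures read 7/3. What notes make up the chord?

The written figures 7/3 are shorthand for 7/5/3: the 5 is implied.
A third above A in this key is C.
A fifth above A in this key is E.
A seventh above A in this key is G.
Together with the bass A, this spells A minor seventh in root position.

A, C, E, G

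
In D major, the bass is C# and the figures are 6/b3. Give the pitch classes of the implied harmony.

A third above C# in this key is E, lowered to Eb by the flat.
A sixth above C# in this key is A.

C#, Eb, A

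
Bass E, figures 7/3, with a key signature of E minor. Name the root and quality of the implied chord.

E minor seventh

The figures 7/3 indicate a seventh chord in root position.
In root position the bass is the root, so the root is E.
The chord tones are E, G, B, D, giving E minor seventh.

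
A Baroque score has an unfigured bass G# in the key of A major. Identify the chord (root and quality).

An unfigured bass indicates a triad in root position.
In root position the bass is the root, so the root is G#.
The chord tones are G#, B, D, giving G# diminished.

G# diminished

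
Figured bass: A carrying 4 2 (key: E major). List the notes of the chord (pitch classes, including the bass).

A, B, D#, F#

The written figures 4 2 are shorthand for 6/4/2: the 6 is implied.
A second above A in this key is B.
A fourth above A in this key is D#.
A sixth above A in this key is F#.
Together with the bass A, this spells B dominant seventh in third inversion.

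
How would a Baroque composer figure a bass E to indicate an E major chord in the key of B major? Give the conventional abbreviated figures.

E is the root of E major, so the chord is in root position.
A triad in root position is figured 5/3, conventionally abbreviated (no figures — root-position triad).

no figures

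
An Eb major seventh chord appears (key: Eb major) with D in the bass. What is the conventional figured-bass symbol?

D is the seventh of Eb major seventh, so the chord is in third inversion.
A seventh chord in third inversion is figured 6/4/2, conventionally abbreviated 4/2.

4/2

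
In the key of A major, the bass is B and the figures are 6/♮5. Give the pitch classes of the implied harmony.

The written figures 6/♮5 are shorthand for 6/5/3: the 3 is implied.
A third above B in this key is D.
A fifth above B in this key is F#, made natural (F) by the ♮ figure.
A sixth above B in this key is G#.
Together with the bass B, this spells G# diminished seventh in first inversion.

B, D, F, G#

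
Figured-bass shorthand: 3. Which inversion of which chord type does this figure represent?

3 is shorthand for 5/3.
Intervals of 5/3 above the bass form a triad; the bass is the root, so this is root position.

triad, root position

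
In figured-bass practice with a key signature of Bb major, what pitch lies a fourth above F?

Bb

Counting 3 letter steps above F lands on B; in Bb major, that letter is Bb.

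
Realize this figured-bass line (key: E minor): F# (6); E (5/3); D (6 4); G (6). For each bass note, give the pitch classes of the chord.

F#, A, D | E, G, B | D, G, B | G, B, E

F# (6/3): F#, A, D.
E (5/3): E, G, B.
D (6/4): D, G, B.
G (6/3): G, B, E.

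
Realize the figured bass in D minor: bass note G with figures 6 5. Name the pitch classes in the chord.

The written figures 6 5 are shorthand for 6/5/3: the 3 is implied.
A third above G in this key is Bb.
A fifth above G in this key is D.
A sixth above G in this key is E.
Together with the bass G, this spells E half-diminished seventh in first inversion.

G, Bb, D, E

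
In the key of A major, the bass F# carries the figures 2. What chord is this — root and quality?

G# half-diminished seventh

The figures 2 indicate a seventh chord in third inversion.
In third inversion the root lies a second above the bass: a second above F# in A major is G#.
The chord tones are F#, G#, B, D, giving G# half-diminished seventh.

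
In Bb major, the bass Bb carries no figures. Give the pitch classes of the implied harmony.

Bb, D, F

An unfigured bass implies 5/3.
A third above Bb in this key is D.
A fifth above Bb in this key is F.
Together with the bass Bb, this spells Bb major in root position.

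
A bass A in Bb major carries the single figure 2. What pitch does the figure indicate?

Bb

Counting 1 letter step above A lands on B; in Bb major, that letter is Bb.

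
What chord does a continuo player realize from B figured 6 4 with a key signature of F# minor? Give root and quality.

E major

The figures 6 4 indicate a triad in second inversion.
In second inversion the root lies a fourth above the bass: a fourth above B in F# minor is E.
The chord tones are B, E, G#, giving E major.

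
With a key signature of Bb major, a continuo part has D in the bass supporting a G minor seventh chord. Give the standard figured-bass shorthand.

4/3

D is the fifth of G minor seventh, so the chord is in second inversion.
A seventh chord in second inversion is figured 6/4/3, conventionally abbreviated 4/3.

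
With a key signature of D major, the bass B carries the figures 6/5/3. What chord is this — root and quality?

The figures 6/5/3 indicate a seventh chord in first inversion.
In first inversion the root lies a sixth above the bass: a sixth above B in D major is G.
The chord tones are B, D, F#, G, giving G major seventh.

G major seventh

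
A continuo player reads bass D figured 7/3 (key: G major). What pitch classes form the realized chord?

D, F#, A, C

The written figures 7/3 are shorthand for 7/5/3: the 5 is implied.
A third above D in this key is F#.
A fifth above D in this key is A.
A seventh above D in this key is C.
Together with the bass D, this spells D dominant seventh in root position.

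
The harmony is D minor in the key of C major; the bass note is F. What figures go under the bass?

6

F is the third of D minor, so the chord is in first inversion.
A triad in first inversion is figured 6/3, conventionally abbreviated 6.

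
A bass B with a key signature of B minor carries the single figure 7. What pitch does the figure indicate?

A

Counting 6 letter steps above B lands on A; in B minor, that letter is A.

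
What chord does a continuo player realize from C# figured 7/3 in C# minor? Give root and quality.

C# minor seventh

The figures 7/3 indicate a seventh chord in root position.
In root position the bass is the root, so the root is C#.
The chord tones are C#, E, G#, B, giving C# minor seventh.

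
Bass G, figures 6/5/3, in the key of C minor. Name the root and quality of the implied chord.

Eb major seventh

The figures 6/5/3 indicate a seventh chord in first inversion.
In first inversion the root lies a sixth above the bass: a sixth above G in C minor is Eb.
The chord tones are G, Bb, D, Eb, giving Eb major seventh.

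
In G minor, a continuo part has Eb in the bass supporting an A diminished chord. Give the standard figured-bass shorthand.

Eb is the fifth of A diminished, so the chord is in second inversion.
A triad in second inversion is figured 6/4, conventionally abbreviated 6/4.

6/4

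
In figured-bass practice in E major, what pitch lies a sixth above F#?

Counting 5 letter steps above F# lands on D; in E major, that letter is D#.

D#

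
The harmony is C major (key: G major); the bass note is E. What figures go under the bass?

6

E is the third of C major, so the chord is in first inversion.
A triad in first inversion is figured 6/3, conventionally abbreviated 6.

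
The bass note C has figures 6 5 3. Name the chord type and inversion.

seventh chord, first inversion

Intervals of 6/5/3 above the bass form a seventh chord; the bass is the third, so this is first inversion.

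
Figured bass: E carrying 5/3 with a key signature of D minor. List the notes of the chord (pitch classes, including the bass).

E, G, Bb

A third above E in this key is G.
A fifth above E in this key is Bb.
Together with the bass E, this spells E diminished in root position.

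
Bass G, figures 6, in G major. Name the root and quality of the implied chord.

The figures 6 indicate a triad in first inversion.
In first inversion the root lies a sixth above the bass: a sixth above G in G major is E.
The chord tones are G, B, E, giving E minor.

E minor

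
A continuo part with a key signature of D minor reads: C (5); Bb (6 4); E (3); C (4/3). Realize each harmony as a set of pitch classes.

C, E, G | Bb, E, G | E, G, Bb | C, E, F, A

C (5/3): C, E, G.
Bb (6/4): Bb, E, G.
E (5/3): E, G, Bb.
C (6/4/3): C, E, F, A.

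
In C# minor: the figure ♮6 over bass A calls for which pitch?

F

Counting 5 letter steps above A lands on F; in C# minor, that letter is F#.
The ♮6 figure makes it natural, giving F.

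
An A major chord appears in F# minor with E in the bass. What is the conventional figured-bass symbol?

E is the fifth of A major, so the chord is in second inversion.
A triad in second inversion is figured 6/4, conventionally abbreviated 6/4.

6/4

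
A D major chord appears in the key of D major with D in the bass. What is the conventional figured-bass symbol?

no figures

D is the root of D major, so the chord is in root position.
A triad in root position is figured 5/3, conventionally abbreviated (no figures — root-position triad).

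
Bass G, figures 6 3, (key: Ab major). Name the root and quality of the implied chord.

Eb major

The figures 6 3 indicate a triad in first inversion.
In first inversion the root lies a sixth above the bass: a sixth above G in Ab major is Eb.
The chord tones are G, Bb, Eb, giving Eb major.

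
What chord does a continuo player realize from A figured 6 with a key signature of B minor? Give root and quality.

The figures 6 indicate a triad in first inversion.
In first inversion the root lies a sixth above the bass: a sixth above A in B minor is F#.
The chord tones are A, C#, F#, giving F# minor.

F# minor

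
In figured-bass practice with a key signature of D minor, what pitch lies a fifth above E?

Bb

Counting 4 letter steps above E lands on B; in D minor, that letter is Bb.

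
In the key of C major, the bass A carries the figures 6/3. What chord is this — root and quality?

F major

The figures 6/3 indicate a triad in first inversion.
In first inversion the root lies a sixth above the bass: a sixth above A in C major is F.
The chord tones are A, C, F, giving F major.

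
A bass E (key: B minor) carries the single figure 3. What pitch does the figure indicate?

G

Counting 2 letter steps above E lands on G; in B minor, that letter is G.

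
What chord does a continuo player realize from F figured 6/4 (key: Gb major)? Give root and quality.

Bb minor

The figures 6/4 indicate a triad in second inversion.
In second inversion the root lies a fourth above the bass: a fourth above F in Gb major is Bb.
The chord tones are F, Bb, Db, giving Bb minor.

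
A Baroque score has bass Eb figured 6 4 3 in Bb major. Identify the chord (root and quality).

A half-diminished seventh

The figures 6 4 3 indicate a seventh chord in second inversion.
In second inversion the root lies a fourth above the bass: a fourth above Eb in Bb major is A.
The chord tones are Eb, G, A, C, giving A half-diminished seventh.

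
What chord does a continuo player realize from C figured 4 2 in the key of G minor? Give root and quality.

D minor seventh

The figures 4 2 indicate a seventh chord in third inversion.
In third inversion the root lies a second above the bass: a second above C in G minor is D.
The chord tones are C, D, F, A, giving D minor seventh.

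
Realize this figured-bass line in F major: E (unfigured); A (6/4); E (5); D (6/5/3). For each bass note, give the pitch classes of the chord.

E (5/3): E, G, Bb.
A (6/4): A, D, F.
E (5/3): E, G, Bb.
D (6/5/3): D, F, A, Bb.

E, G, Bb | A, D, F | E, G, Bb | D, F, A, Bb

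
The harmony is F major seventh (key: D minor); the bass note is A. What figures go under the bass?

6/5

A is the third of F major seventh, so the chord is in first inversion.
A seventh chord in first inversion is figured 6/5/3, conventionally abbreviated 6/5.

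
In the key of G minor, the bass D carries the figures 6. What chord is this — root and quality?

Bb major

The figures 6 indicate a triad in first inversion.
In first inversion the root lies a sixth above the bass: a sixth above D in G minor is Bb.
The chord tones are D, F, Bb, giving Bb major.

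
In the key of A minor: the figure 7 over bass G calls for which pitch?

Counting 6 letter steps above G lands on F; in A minor, that letter is F.

F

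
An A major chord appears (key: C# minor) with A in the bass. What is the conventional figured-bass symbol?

A is the root of A major, so the chord is in root position.
A triad in root position is figured 5/3, conventionally abbreviated (no figures — root-position triad).

no figures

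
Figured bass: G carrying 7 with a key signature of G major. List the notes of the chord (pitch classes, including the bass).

The written figures 7 are shorthand for 7/5/3: the 5/3 are implied.
A third above G in this key is B.
A fifth above G in this key is D.
A seventh above G in this key is F#.
Together with the bass G, this spells G major seventh in root position.

G, B, D, F#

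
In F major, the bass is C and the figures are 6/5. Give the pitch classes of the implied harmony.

The written figures 6/5 are shorthand for 6/5/3: the 3 is implied.
A third above C in this key is E.
A fifth above C in this key is G.
A sixth above C in this key is A.
Together with the bass C, this spells A minor seventh in first inversion.

C, E, G, A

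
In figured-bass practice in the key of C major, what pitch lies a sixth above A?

Counting 5 letter steps above A lands on F; in C major, that letter is F.

F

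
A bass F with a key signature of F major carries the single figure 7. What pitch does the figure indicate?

E

Counting 6 letter steps above F lands on E; in F major, that letter is E.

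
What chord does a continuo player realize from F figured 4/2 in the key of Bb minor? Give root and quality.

The figures 4/2 indicate a seventh chord in third inversion.
In third inversion the root lies a second above the bass: a second above F in Bb minor is Gb.
The chord tones are F, Gb, Bb, Db, giving Gb major seventh.

Gb major seventh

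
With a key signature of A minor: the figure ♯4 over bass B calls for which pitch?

E#

Counting 3 letter steps above B lands on E; in A minor, that letter is E.
The #4 figure raises it a semitone, giving E#.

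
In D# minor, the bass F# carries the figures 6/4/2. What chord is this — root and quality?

G# minor seventh

The figures 6/4/2 indicate a seventh chord in third inversion.
In third inversion the root lies a second above the bass: a second above F# in D# minor is G#.
The chord tones are F#, G#, B, D#, giving G# minor seventh.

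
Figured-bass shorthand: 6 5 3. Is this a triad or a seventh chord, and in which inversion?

Intervals of 6/5/3 above the bass form a seventh chord; the bass is the third, so this is first inversion.

seventh chord, first inversion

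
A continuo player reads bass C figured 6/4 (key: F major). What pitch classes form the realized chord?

A fourth above C in this key is F.
A sixth above C in this key is A.
Together with the bass C, this spells F major in second inversion.

C, F, A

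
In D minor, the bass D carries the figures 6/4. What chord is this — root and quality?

The figures 6/4 indicate a triad in second inversion.
In second inversion the root lies a fourth above the bass: a fourth above D in D minor is G.
The chord tones are D, G, Bb, giving G minor.

G minor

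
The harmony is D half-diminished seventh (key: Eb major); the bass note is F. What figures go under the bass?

6/5

F is the third of D half-diminished seventh, so the chord is in first inversion.
A seventh chord in first inversion is figured 6/5/3, conventionally abbreviated 6/5.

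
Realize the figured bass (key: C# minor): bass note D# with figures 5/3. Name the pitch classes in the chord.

A third above D# in this key is F#.
A fifth above D# in this key is A.
Together with the bass D#, this spells D# diminished in root position.

D#, F#, A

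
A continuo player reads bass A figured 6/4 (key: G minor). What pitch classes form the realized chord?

A fourth above A in this key is D.
A sixth above A in this key is F.
Together with the bass A, this spells D minor in second inversion.

A, D, F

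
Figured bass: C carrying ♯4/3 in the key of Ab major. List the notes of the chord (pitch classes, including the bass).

The written figures ♯4/3 are shorthand for 6/4/3: the 6 is implied.
A third above C in this key is Eb.
A fourth above C in this key is F, raised to F# by the sharp.
A sixth above C in this key is Ab.

C, Eb, F#, Ab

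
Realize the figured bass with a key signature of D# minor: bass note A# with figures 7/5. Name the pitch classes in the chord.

A#, C#, E#, G#

The written figures 7/5 are shorthand for 7/5/3: the 3 is implied.
A third above A# in this key is C#.
A fifth above A# in this key is E#.
A seventh above A# in this key is G#.
Together with the bass A#, this spells A# minor seventh in root position.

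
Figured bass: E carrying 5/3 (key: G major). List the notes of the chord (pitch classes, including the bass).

E, G, B

A third above E in this key is G.
A fifth above E in this key is B.
Together with the bass E, this spells E minor in root position.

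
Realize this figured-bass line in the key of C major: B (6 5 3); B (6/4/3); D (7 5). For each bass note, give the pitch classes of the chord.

B, D, F, G | B, D, E, G | D, F, A, C

B (6/5/3): B, D, F, G.
B (6/4/3): B, D, E, G.
D (7/5/3): D, F, A, C.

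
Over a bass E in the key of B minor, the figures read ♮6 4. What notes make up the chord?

A fourth above E in this key is A.
A sixth above E in this key is C#, made natural (C) by the ♮ figure.
Together with the bass E, this spells A minor in second inversion.

E, A, C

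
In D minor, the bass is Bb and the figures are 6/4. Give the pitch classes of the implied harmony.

A fourth above Bb in this key is E.
A sixth above Bb in this key is G.
Together with the bass Bb, this spells E diminished in second inversion.

Bb, E, G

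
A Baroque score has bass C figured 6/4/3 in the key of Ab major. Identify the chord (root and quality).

The figures 6/4/3 indicate a seventh chord in second inversion.
In second inversion the root lies a fourth above the bass: a fourth above C in Ab major is F.
The chord tones are C, Eb, F, Ab, giving F minor seventh.

F minor seventh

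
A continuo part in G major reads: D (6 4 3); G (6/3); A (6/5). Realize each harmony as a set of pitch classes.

D (6/4/3): D, F#, G, B.
G (6/3): G, B, E.
A (6/5/3): A, C, E, F#.

D, F#, G, B | G, B, E | A, C, E, F#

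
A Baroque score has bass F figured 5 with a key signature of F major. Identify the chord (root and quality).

F major

The figures 5 indicate a triad in root position.
In root position the bass is the root, so the root is F.
The chord tones are F, A, C, giving F major.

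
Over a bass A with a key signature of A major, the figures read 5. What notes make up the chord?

A, C#, E

The written figures 5 are shorthand for 5/3: the 3 is implied.
A third above A in this key is C#.
A fifth above A in this key is E.
Together with the bass A, this spells A major in root position.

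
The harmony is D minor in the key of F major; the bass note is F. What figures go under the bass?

6

F is the third of D minor, so the chord is in first inversion.
A triad in first inversion is figured 6/3, conventionally abbreviated 6.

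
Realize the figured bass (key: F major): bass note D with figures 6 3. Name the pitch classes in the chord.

D, F, Bb

A third above D in this key is F.
A sixth above D in this key is Bb.
Together with the bass D, this spells Bb major in first inversion.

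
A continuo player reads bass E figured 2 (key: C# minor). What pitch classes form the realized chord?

The written figures 2 are shorthand for 6/4/2: the 6/4 are implied.
A second above E in this key is F#.
A fourth above E in this key is A.
A sixth above E in this key is C#.
Together with the bass E, this spells F# minor seventh in third inversion.

E, F#, A, C#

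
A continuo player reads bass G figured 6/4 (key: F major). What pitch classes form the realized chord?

A fourth above G in this key is C.
A sixth above G in this key is E.
Together with the bass G, this spells C major in second inversion.

G, C, E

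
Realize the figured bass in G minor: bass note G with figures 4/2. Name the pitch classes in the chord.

G, A, C, Eb

The written figures 4/2 are shorthand for 6/4/2: the 6 is implied.
A second above G in this key is A.
A fourth above G in this key is C.
A sixth above G in this key is Eb.
Together with the bass G, this spells A half-diminished seventh in third inversion.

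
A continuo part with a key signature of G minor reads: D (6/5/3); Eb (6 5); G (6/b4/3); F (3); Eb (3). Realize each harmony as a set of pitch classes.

D, F, A, Bb | Eb, G, Bb, C | G, Bb, Cb, Eb | F, A, C | Eb, G, Bb

D (6/5/3): D, F, A, Bb.
Eb (6/5/3): Eb, G, Bb, C.
G (6/b4/3): G, Bb, Cb, Eb.
F (5/3): F, A, C.
Eb (5/3): Eb, G, Bb.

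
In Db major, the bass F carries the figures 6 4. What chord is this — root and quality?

The figures 6 4 indicate a triad in second inversion.
In second inversion the root lies a fourth above the bass: a fourth above F in Db major is Bb.
The chord tones are F, Bb, Db, giving Bb minor.

Bb minor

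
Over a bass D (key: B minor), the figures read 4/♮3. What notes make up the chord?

The written figures 4/♮3 are shorthand for 6/4/3: the 6 is implied.
A third above D in this key is F#, made natural (F) by the ♮ figure.
A fourth above D in this key is G.
A sixth above D in this key is B.
Together with the bass D, this spells G dominant seventh in second inversion.

D, F, G, B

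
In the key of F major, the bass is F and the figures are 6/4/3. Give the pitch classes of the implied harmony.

F, A, Bb, D

A third above F in this key is A.
A fourth above F in this key is Bb.
A sixth above F in this key is D.
Together with the bass F, this spells Bb major seventh in second inversion.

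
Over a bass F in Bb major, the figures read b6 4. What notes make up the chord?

A fourth above F in this key is Bb.
A sixth above F in this key is D, lowered to Db by the flat.
Together with the bass F, this spells Bb minor in second inversion.

F, Bb, Db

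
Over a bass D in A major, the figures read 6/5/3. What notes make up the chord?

A third above D in this key is F#.
A fifth above D in this key is A.
A sixth above D in this key is B.
Together with the bass D, this spells B minor seventh in first inversion.

D, F#, A, B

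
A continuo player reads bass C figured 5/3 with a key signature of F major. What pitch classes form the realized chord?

A third above C in this key is E.
A fifth above C in this key is G.
Together with the bass C, this spells C major in root position.

C, E, G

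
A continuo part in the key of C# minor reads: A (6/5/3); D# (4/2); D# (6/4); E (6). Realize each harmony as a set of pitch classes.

A (6/5/3): A, C#, E, F#.
D# (6/4/2): D#, E, G#, B.
D# (6/4): D#, G#, B.
E (6/3): E, G#, C#.

A, C#, E, F# | D#, E, G#, B | D#, G#, B | E, G#, C#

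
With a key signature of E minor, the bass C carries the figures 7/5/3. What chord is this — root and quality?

C major seventh

The figures 7/5/3 indicate a seventh chord in root position.
In root position the bass is the root, so the root is C.
The chord tones are C, E, G, B, giving C major seventh.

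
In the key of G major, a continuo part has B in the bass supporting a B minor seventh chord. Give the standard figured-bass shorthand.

B is the root of B minor seventh, so the chord is in root position.
A seventh chord in root position is figured 7/5/3, conventionally abbreviated 7.

7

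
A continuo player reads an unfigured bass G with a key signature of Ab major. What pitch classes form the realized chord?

An unfigured bass implies 5/3.
A third above G in this key is Bb.
A fifth above G in this key is Db.
Together with the bass G, this spells G diminished in root position.

G, Bb, Db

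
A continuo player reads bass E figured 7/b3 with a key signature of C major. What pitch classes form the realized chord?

E, Gb, B, D

The written figures 7/b3 are shorthand for 7/5/3: the 5 is implied.
A third above E in this key is G, lowered to Gb by the flat.
A fifth above E in this key is B.
A seventh above E in this key is D.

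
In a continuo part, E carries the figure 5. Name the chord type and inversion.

triad, root position

5 is shorthand for 5/3.
Intervals of 5/3 above the bass form a triad; the bass is the root, so this is root position.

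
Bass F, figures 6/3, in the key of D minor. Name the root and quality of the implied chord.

D minor

The figures 6/3 indicate a triad in first inversion.
In first inversion the root lies a sixth above the bass: a sixth above F in D minor is D.
The chord tones are F, A, D, giving D minor.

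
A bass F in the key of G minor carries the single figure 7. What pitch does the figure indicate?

Counting 6 letter steps above F lands on E; in G minor, that letter is Eb.

Eb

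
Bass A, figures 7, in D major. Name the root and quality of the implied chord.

A dominant seventh

The figures 7 indicate a seventh chord in root position.
In root position the bass is the root, so the root is A.
The chord tones are A, C#, E, G, giving A dominant seventh.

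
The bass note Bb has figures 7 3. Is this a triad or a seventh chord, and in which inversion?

7 3 is shorthand for 7/5/3.
Intervals of 7/5/3 above the bass form a seventh chord; the bass is the root, so this is root position.

seventh chord, root position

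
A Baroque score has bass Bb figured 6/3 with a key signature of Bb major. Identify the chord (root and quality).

G minor

The figures 6/3 indicate a triad in first inversion.
In first inversion the root lies a sixth above the bass: a sixth above Bb in Bb major is G.
The chord tones are Bb, D, G, giving G minor.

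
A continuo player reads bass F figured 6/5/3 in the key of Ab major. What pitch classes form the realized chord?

A third above F in this key is Ab.
A fifth above F in this key is C.
A sixth above F in this key is Db.
Together with the bass F, this spells Db major seventh in first inversion.

F, Ab, C, Db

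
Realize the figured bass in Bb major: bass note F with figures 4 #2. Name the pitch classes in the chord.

F, G#, Bb, D

The written figures 4 #2 are shorthand for 6/4/2: the 6 is implied.
A second above F in this key is G, raised to G# by the sharp.
A fourth above F in this key is Bb.
A sixth above F in this key is D.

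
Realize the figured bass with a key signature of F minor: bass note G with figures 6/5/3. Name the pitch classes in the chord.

G, Bb, Db, Eb

A third above G in this key is Bb.
A fifth above G in this key is Db.
A sixth above G in this key is Eb.
Together with the bass G, this spells Eb dominant seventh in first inversion.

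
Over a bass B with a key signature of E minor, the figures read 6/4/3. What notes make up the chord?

B, D, E, G

A third above B in this key is D.
A fourth above B in this key is E.
A sixth above B in this key is G.
Together with the bass B, this spells E minor seventh in second inversion.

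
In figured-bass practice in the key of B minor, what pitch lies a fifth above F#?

Counting 4 letter steps above F# lands on C; in B minor, that letter is C#.

C#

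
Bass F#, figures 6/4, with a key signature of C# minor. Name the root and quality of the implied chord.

B major

The figures 6/4 indicate a triad in second inversion.
In second inversion the root lies a fourth above the bass: a fourth above F# in C# minor is B.
The chord tones are F#, B, D#, giving B major.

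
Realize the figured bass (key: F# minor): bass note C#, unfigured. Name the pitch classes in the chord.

C#, E, G#

An unfigured bass implies 5/3.
A third above C# in this key is E.
A fifth above C# in this key is G#.
Together with the bass C#, this spells C# minor in root position.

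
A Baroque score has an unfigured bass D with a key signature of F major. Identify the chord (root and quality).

An unfigured bass indicates a triad in root position.
In root position the bass is the root, so the root is D.
The chord tones are D, F, A, giving D minor.

D minor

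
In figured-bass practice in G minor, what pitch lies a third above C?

Eb

Counting 2 letter steps above C lands on E; in G minor, that letter is Eb.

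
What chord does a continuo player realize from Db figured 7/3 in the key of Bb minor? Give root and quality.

The figures 7/3 indicate a seventh chord in root position.
In root position the bass is the root, so the root is Db.
The chord tones are Db, F, Ab, C, giving Db major seventh.

Db major seventh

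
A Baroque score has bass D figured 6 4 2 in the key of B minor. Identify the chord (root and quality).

The figures 6 4 2 indicate a seventh chord in third inversion.
In third inversion the root lies a second above the bass: a second above D in B minor is E.
The chord tones are D, E, G, B, giving E minor seventh.

E minor seventh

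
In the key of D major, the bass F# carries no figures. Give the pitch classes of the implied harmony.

F#, A, C#

An unfigured bass implies 5/3.
A third above F# in this key is A.
A fifth above F# in this key is C#.
Together with the bass F#, this spells F# minor in root position.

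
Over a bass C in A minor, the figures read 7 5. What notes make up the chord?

C, E, G, B

The written figures 7 5 are shorthand for 7/5/3: the 3 is implied.
A third above C in this key is E.
A fifth above C in this key is G.
A seventh above C in this key is B.
Together with the bass C, this spells C major seventh in root position.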